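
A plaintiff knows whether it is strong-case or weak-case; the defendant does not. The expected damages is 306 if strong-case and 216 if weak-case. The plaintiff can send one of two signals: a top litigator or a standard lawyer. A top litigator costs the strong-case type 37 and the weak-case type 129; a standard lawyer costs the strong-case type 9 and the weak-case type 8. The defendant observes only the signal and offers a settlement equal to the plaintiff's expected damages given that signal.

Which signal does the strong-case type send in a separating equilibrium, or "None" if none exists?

Try strong-case → top litigator, weak-case → standard lawyer:
  If types separate, top litigator earns payment 306 and standard lawyer earns 216.
  Strong-case: top litigator gives 306 − 37 = 269; standard lawyer gives 216 − 9 = 207. No deviation. ✓
  Weak-case: standard lawyer gives 216 − 8 = 208; top litigator gives 306 − 129 = 177. No deviation. ✓
Both hold — the strong-case type sends top litigator.

top litigator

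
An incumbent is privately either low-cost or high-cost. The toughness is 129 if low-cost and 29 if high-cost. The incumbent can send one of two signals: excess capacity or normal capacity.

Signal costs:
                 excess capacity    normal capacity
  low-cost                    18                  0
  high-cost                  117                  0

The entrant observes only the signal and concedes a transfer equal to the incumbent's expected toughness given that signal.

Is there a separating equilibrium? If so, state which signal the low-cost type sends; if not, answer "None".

Try low-cost → excess capacity, high-cost → normal capacity:
  If types separate, excess capacity earns payment 129 and normal capacity earns 29.
  Low-cost: excess capacity gives 129 − 18 = 111; normal capacity gives 29 − 0 = 29. No deviation. ✓
  High-cost: normal capacity gives 29 − 0 = 29; excess capacity gives 129 − 117 = 12. No deviation. ✓
Both hold — the low-cost type sends excess capacity.

excess capacity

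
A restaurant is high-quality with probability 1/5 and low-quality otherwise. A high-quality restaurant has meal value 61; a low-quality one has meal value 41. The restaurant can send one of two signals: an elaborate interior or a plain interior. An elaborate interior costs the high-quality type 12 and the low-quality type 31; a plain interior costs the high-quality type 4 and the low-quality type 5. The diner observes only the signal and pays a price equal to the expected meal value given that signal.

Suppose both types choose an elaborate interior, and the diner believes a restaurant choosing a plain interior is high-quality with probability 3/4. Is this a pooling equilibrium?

At the pooled signal (elaborate interior) the diner holds the prior 1/5 and pays 1/5·61 + 4/5·41 = 45. Off-path (plain interior) belief 3/4 gives 3/4·61 + 1/4·41 = 56.
High-quality: elaborate interior gives 45 − 12 = 33; plain interior gives 56 − 4 = 52. Deviates. ✗
Low-quality: elaborate interior gives 45 − 31 = 14; plain interior gives 56 − 5 = 51. Deviates. ✗

No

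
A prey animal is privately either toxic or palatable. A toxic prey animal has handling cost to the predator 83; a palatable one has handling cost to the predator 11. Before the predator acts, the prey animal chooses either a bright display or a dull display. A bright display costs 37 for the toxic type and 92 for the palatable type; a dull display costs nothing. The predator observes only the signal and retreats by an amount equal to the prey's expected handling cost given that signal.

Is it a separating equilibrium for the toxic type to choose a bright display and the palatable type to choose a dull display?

Yes

If types separate, bright display earns payment 83 and dull display earns 11.
Toxic: bright display gives 83 − 37 = 46; dull display gives 11 − 0 = 11. No deviation. ✓
Palatable: dull display gives 11 − 0 = 11; bright display gives 83 − 92 = -9. No deviation. ✓
Both incentive constraints hold.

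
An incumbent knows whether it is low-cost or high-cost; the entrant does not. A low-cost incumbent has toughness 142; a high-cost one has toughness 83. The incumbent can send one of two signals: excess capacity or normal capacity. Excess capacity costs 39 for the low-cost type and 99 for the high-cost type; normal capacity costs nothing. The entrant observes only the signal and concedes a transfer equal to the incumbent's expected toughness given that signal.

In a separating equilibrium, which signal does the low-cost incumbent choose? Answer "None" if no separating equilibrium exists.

excess capacity

Try low-cost → excess capacity, high-cost → normal capacity:
  Under separation the entrant infers type exactly: excess capacity → low-cost (pays 142), normal capacity → high-cost (pays 83).
  Low-cost: excess capacity gives 142 − 39 = 103; normal capacity gives 83 − 0 = 83. No deviation. ✓
  High-cost: normal capacity gives 83 − 0 = 83; excess capacity gives 142 − 99 = 43. No deviation. ✓
Both hold — the low-cost type sends excess capacity.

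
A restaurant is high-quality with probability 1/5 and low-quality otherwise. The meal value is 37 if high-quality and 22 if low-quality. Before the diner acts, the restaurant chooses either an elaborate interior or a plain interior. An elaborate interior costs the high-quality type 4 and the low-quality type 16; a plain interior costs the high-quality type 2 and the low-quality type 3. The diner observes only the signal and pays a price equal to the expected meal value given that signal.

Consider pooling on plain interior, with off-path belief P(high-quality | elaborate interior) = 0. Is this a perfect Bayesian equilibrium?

Yes

At the pooled signal (plain interior) the diner holds the prior 1/5 and pays 1/5·37 + 4/5·22 = 25. Off-path (elaborate interior) belief 0 gives 0·37 + 1·22 = 22.
High-quality: plain interior gives 25 − 2 = 23; elaborate interior gives 22 − 4 = 18. Stays. ✓
Low-quality: plain interior gives 25 − 3 = 22; elaborate interior gives 22 − 16 = 6. Stays. ✓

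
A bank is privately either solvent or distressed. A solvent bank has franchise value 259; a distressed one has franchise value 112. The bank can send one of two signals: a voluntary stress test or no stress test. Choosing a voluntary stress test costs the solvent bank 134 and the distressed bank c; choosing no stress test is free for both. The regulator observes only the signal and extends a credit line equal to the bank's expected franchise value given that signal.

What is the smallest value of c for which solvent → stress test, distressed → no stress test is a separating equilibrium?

Under separation: stress test → solvent (pays 259); no stress test → distressed (pays 112).
Solvent: 259 − 134 = 125 ≥ 112 − 0 = 112. Holds regardless of c. ✓
Distressed: 112 − 0 ≥ 259 − c, so c ≥ 259 − 112 = 147.

147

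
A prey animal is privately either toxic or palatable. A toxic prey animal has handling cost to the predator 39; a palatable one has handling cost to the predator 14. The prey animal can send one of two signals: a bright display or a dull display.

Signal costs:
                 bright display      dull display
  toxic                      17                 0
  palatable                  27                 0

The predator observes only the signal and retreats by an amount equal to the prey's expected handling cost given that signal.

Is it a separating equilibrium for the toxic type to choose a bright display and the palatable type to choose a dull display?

If types separate, bright display earns payment 39 and dull display earns 14.
Toxic: bright display gives 39 − 17 = 22; dull display gives 14 − 0 = 14. No deviation. ✓
Palatable: dull display gives 14 − 0 = 14; bright display gives 39 − 27 = 12. No deviation. ✓
Neither type gains from mimicking the other.

Yes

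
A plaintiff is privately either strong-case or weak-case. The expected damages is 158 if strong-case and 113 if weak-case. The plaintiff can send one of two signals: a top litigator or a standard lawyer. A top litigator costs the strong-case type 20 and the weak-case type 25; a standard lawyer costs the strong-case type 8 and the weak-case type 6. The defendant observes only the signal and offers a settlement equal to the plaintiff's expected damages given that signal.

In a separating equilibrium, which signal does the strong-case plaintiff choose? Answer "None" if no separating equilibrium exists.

None

Try strong-case → top litigator, weak-case → standard lawyer:
  If types separate, top litigator earns payment 158 and standard lawyer earns 113.
  Strong-case: top litigator gives 158 − 20 = 138; standard lawyer gives 113 − 8 = 105. No deviation. ✓
  Weak-case: standard lawyer gives 113 − 6 = 107; top litigator gives 158 − 25 = 133. Would deviate. ✗
Try strong-case → standard lawyer, weak-case → top litigator:
  If types separate, standard lawyer earns payment 158 and top litigator earns 113.
  Strong-case: standard lawyer gives 158 − 8 = 150; top litigator gives 113 − 20 = 93. No deviation. ✓
  Weak-case: top litigator gives 113 − 25 = 88; standard lawyer gives 158 − 6 = 152. Would deviate. ✗
Neither assignment is incentive-compatible.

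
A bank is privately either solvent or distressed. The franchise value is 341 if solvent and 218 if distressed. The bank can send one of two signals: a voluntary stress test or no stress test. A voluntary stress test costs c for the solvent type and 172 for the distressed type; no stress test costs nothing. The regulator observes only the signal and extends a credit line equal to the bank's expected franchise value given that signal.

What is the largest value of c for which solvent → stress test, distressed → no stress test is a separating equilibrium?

123

Under separation: stress test → solvent (pays 341); no stress test → distressed (pays 218).
Distressed: 218 − 0 = 218 ≥ 341 − 172 = 169. Holds regardless of c. ✓
Solvent: 341 − c ≥ 218 − 0, so c ≤ 341 − 218 = 123.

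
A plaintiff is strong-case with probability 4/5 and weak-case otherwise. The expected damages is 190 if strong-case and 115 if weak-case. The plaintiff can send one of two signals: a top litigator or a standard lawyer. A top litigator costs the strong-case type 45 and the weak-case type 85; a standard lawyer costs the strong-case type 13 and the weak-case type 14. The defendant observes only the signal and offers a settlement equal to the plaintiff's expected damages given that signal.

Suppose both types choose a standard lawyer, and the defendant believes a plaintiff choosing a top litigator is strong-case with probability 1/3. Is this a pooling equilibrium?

Yes

On the equilibrium path (standard lawyer) the defendant holds the prior 4/5 and pays 4/5·190 + 1/5·115 = 175. Off-path (top litigator) belief 1/3 gives 1/3·190 + 2/3·115 = 140.
Strong-case: standard lawyer gives 175 − 13 = 162; top litigator gives 140 − 45 = 95. Stays. ✓
Weak-case: standard lawyer gives 175 − 14 = 161; top litigator gives 140 − 85 = 55. Stays. ✓
Beliefs are Bayes-consistent on-path and both types best-respond.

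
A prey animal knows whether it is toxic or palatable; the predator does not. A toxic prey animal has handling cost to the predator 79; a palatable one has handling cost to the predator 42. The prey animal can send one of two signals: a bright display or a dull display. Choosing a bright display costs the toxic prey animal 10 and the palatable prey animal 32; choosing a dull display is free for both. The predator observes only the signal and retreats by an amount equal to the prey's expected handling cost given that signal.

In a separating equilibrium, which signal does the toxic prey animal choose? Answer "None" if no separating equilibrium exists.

None

Try toxic → bright display, palatable → dull display:
  If types separate, bright display earns payment 79 and dull display earns 42.
  Toxic: bright display gives 79 − 10 = 69; dull display gives 42 − 0 = 42. No deviation. ✓
  Palatable: dull display gives 42 − 0 = 42; bright display gives 79 − 32 = 47. Would deviate. ✗
Try toxic → dull display, palatable → bright display:
  If types separate, dull display earns payment 79 and bright display earns 42.
  Toxic: dull display gives 79 − 0 = 79; bright display gives 42 − 10 = 32. No deviation. ✓
  Palatable: bright display gives 42 − 32 = 10; dull display gives 79 − 0 = 79. Would deviate. ✗
Neither assignment is incentive-compatible.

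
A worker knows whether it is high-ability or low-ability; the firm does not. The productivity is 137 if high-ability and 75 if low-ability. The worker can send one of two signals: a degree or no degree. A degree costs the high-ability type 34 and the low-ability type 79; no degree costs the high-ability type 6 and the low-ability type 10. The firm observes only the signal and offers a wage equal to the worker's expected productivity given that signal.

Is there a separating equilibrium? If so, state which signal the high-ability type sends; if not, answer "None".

Try high-ability → degree, low-ability → no degree:
  Under separation the firm infers type exactly: degree → high-ability (pays 137), no degree → low-ability (pays 75).
  High-ability: degree gives 137 − 34 = 103; no degree gives 75 − 6 = 69. No deviation. ✓
  Low-ability: no degree gives 75 − 10 = 65; degree gives 137 − 79 = 58. No deviation. ✓
Both hold — the high-ability type sends degree.

degree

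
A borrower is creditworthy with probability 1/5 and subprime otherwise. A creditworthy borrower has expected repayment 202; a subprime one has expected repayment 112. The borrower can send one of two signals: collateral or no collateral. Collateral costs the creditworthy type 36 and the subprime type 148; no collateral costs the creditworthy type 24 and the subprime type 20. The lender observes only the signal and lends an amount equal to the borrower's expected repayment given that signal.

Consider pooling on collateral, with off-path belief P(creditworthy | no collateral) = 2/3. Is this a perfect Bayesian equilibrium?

No

On the equilibrium path (collateral) the lender holds the prior 1/5 and pays 1/5·202 + 4/5·112 = 130. Off-path (no collateral) belief 2/3 gives 2/3·202 + 1/3·112 = 172.
Creditworthy: collateral gives 130 − 36 = 94; no collateral gives 172 − 24 = 148. Deviates. ✗
Subprime: collateral gives 130 − 148 = -18; no collateral gives 172 − 20 = 152. Deviates. ✗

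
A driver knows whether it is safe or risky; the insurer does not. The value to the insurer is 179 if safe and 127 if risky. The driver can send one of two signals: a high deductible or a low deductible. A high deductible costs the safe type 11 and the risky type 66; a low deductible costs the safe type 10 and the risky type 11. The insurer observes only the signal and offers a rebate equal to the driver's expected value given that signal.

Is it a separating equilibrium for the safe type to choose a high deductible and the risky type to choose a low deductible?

Yes

If types separate, high deductible earns payment 179 and low deductible earns 127.
Safe: high deductible gives 179 − 11 = 168; low deductible gives 127 − 10 = 117. No deviation. ✓
Risky: low deductible gives 127 − 11 = 116; high deductible gives 179 − 66 = 113. No deviation. ✓
Both incentive constraints hold.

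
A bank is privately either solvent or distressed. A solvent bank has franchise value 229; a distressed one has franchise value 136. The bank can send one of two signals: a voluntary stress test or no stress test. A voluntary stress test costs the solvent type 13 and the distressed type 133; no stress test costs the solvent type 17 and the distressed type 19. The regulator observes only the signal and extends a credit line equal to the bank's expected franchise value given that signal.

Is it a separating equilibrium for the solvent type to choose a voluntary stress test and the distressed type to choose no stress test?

Yes

If types separate, stress test earns payment 229 and no stress test earns 136.
Solvent: stress test gives 229 − 13 = 216; no stress test gives 136 − 17 = 119. No deviation. ✓
Distressed: no stress test gives 136 − 19 = 117; stress test gives 229 − 133 = 96. No deviation. ✓
Both incentive constraints hold.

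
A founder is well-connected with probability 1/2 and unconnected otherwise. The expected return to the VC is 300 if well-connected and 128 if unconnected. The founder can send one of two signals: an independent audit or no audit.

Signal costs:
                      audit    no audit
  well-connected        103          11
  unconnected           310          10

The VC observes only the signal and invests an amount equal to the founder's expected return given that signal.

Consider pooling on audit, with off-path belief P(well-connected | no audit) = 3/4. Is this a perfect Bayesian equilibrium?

No

On the equilibrium path (audit) the VC holds the prior 1/2 and pays 1/2·300 + 1/2·128 = 214. Off-path (no audit) belief 3/4 gives 3/4·300 + 1/4·128 = 257.
Well-connected: audit gives 214 − 103 = 111; no audit gives 257 − 11 = 246. Deviates. ✗
Unconnected: audit gives 214 − 310 = -96; no audit gives 257 − 10 = 247. Deviates. ✗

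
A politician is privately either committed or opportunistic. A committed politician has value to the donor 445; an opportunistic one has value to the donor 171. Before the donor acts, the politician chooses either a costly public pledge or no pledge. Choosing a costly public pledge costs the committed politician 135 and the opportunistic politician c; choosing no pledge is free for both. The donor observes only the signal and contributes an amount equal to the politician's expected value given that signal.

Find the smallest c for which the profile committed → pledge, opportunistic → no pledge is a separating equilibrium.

Under separation: pledge → committed (pays 445); no pledge → opportunistic (pays 171).
Committed: 445 − 135 = 310 ≥ 171 − 0 = 171. Holds regardless of c. ✓
Opportunistic: 171 − 0 ≥ 445 − c, so c ≥ 445 − 171 = 274.

274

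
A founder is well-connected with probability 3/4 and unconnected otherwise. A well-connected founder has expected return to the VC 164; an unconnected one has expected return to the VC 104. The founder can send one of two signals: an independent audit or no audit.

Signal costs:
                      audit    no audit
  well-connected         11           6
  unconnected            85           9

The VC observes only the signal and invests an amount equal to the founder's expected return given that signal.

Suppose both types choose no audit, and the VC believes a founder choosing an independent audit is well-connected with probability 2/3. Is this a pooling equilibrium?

Yes

On the equilibrium path (no audit) the VC holds the prior 3/4 and pays 3/4·164 + 1/4·104 = 149. Off-path (audit) belief 2/3 gives 2/3·164 + 1/3·104 = 144.
Well-connected: no audit gives 149 − 6 = 143; audit gives 144 − 11 = 133. Stays. ✓
Unconnected: no audit gives 149 − 9 = 140; audit gives 144 − 85 = 59. Stays. ✓
Beliefs are Bayes-consistent on-path and both types best-respond.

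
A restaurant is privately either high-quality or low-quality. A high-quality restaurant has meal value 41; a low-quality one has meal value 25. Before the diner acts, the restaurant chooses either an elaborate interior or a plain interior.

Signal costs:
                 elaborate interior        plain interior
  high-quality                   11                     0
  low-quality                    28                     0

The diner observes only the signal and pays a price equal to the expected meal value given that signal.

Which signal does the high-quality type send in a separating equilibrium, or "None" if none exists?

Try high-quality → elaborate interior, low-quality → plain interior:
  Under separation the diner infers type exactly: elaborate interior → high-quality (pays 41), plain interior → low-quality (pays 25).
  High-quality: elaborate interior gives 41 − 11 = 30; plain interior gives 25 − 0 = 25. No deviation. ✓
  Low-quality: plain interior gives 25 − 0 = 25; elaborate interior gives 41 − 28 = 13. No deviation. ✓
Both hold — the high-quality type sends elaborate interior.

elaborate interior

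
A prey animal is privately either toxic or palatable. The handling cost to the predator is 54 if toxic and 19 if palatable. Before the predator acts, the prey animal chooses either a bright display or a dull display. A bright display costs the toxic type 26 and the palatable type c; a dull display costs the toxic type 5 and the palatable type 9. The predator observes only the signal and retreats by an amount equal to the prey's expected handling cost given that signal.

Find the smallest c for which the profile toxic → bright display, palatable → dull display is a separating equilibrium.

Under separation: bright display → toxic (pays 54); dull display → palatable (pays 19).
Toxic: 54 − 26 = 28 ≥ 19 − 5 = 14. Holds regardless of c. ✓
Palatable: 19 − 9 ≥ 54 − c, so c ≥ 54 − 10 = 44.

44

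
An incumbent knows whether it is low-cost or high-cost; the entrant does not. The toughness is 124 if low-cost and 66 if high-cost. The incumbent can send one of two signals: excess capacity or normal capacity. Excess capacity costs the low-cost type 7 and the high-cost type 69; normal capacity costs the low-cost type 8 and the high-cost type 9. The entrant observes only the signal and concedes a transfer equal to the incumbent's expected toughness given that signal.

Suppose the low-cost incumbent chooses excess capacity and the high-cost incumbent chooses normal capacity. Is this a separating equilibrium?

Under separation the entrant infers type exactly: excess capacity → low-cost (pays 124), normal capacity → high-cost (pays 66).
Low-cost: excess capacity gives 124 − 7 = 117; normal capacity gives 66 − 8 = 58. No deviation. ✓
High-cost: normal capacity gives 66 − 9 = 57; excess capacity gives 124 − 69 = 55. No deviation. ✓
Both incentive constraints hold.

Yes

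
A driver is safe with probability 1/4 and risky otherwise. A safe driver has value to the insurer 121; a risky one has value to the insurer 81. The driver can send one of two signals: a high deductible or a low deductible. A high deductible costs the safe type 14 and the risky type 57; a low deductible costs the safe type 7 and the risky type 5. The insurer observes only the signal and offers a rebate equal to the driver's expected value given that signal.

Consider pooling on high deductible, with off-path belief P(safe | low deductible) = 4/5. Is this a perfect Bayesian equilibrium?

At the pooled signal (high deductible) the insurer holds the prior 1/4 and pays 1/4·121 + 3/4·81 = 91. Off-path (low deductible) belief 4/5 gives 4/5·121 + 1/5·81 = 113.
Safe: high deductible gives 91 − 14 = 77; low deductible gives 113 − 7 = 106. Deviates. ✗
Risky: high deductible gives 91 − 57 = 34; low deductible gives 113 − 5 = 108. Deviates. ✗

No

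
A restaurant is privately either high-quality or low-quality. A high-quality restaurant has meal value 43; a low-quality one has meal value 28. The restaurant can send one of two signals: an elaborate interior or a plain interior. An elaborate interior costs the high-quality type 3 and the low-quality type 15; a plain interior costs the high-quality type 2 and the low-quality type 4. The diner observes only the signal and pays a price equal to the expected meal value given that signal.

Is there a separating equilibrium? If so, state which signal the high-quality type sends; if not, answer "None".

Try high-quality → elaborate interior, low-quality → plain interior:
  Under separation the diner infers type exactly: elaborate interior → high-quality (pays 43), plain interior → low-quality (pays 28).
  High-quality: elaborate interior gives 43 − 3 = 40; plain interior gives 28 − 2 = 26. No deviation. ✓
  Low-quality: plain interior gives 28 − 4 = 24; elaborate interior gives 43 − 15 = 28. Would deviate. ✗
Try high-quality → plain interior, low-quality → elaborate interior:
  Under separation the diner infers type exactly: plain interior → high-quality (pays 43), elaborate interior → low-quality (pays 28).
  High-quality: plain interior gives 43 − 2 = 41; elaborate interior gives 28 − 3 = 25. No deviation. ✓
  Low-quality: elaborate interior gives 28 − 15 = 13; plain interior gives 43 − 4 = 39. Would deviate. ✗
Neither assignment is incentive-compatible.

None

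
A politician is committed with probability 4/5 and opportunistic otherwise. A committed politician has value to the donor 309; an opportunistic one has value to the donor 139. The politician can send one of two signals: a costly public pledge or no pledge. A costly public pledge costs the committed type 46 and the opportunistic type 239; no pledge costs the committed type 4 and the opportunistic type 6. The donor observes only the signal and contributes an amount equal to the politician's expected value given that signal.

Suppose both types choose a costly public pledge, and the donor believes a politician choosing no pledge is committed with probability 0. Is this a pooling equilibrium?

No

At the pooled signal (pledge) the donor holds the prior 4/5 and pays 4/5·309 + 1/5·139 = 275. Off-path (no pledge) belief 0 gives 0·309 + 1·139 = 139.
Committed: pledge gives 275 − 46 = 229; no pledge gives 139 − 4 = 135. Stays. ✓
Opportunistic: pledge gives 275 − 239 = 36; no pledge gives 139 − 6 = 133. Deviates. ✗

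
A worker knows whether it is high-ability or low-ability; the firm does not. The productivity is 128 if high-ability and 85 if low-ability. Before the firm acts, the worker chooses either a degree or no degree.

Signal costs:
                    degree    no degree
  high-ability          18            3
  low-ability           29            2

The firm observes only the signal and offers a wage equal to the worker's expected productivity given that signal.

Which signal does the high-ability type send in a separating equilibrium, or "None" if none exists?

None

Try high-ability → degree, low-ability → no degree:
  If types separate, degree earns payment 128 and no degree earns 85.
  High-ability: degree gives 128 − 18 = 110; no degree gives 85 − 3 = 82. No deviation. ✓
  Low-ability: no degree gives 85 − 2 = 83; degree gives 128 − 29 = 99. Would deviate. ✗
Try high-ability → no degree, low-ability → degree:
  If types separate, no degree earns payment 128 and degree earns 85.
  High-ability: no degree gives 128 − 3 = 125; degree gives 85 − 18 = 67. No deviation. ✓
  Low-ability: degree gives 85 − 29 = 56; no degree gives 128 − 2 = 126. Would deviate. ✗
Neither assignment is incentive-compatible.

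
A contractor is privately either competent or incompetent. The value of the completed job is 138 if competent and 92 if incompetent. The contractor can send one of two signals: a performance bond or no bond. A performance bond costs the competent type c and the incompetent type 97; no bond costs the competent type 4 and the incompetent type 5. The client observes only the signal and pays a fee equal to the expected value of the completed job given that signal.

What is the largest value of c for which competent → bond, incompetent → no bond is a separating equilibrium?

50

Under separation: bond → competent (pays 138); no bond → incompetent (pays 92).
Incompetent: 92 − 5 = 87 ≥ 138 − 97 = 41. Holds regardless of c. ✓
Competent: 138 − c ≥ 92 − 4, so c ≤ 138 − 88 = 50.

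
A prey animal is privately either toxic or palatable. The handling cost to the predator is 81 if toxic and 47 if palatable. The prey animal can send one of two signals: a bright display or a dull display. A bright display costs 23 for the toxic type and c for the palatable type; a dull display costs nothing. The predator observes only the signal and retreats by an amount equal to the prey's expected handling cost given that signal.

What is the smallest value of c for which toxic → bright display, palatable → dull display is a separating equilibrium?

Under separation: bright display → toxic (pays 81); dull display → palatable (pays 47).
Toxic: 81 − 23 = 58 ≥ 47 − 0 = 47. Holds regardless of c. ✓
Palatable: 47 − 0 ≥ 81 − c, so c ≥ 81 − 47 = 34.

34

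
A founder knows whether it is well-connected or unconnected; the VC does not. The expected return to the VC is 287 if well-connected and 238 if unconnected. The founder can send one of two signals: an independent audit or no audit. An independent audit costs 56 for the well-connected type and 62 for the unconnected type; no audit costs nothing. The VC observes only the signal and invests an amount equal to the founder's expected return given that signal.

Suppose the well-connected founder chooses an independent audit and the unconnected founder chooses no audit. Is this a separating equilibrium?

If types separate, audit earns payment 287 and no audit earns 238.
Well-connected: audit gives 287 − 56 = 231; no audit gives 238 − 0 = 238. Would deviate. ✗
Unconnected: no audit gives 238 − 0 = 238; audit gives 287 − 62 = 225. No deviation. ✓

No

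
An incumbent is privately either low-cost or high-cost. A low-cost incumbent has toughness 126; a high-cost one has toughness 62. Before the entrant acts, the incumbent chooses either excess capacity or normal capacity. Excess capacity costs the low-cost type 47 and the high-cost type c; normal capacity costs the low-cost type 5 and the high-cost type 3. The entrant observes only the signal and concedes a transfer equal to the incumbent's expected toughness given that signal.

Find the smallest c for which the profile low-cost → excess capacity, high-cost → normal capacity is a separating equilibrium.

67

Under separation: excess capacity → low-cost (pays 126); normal capacity → high-cost (pays 62).
Low-cost: 126 − 47 = 79 ≥ 62 − 5 = 57. Holds regardless of c. ✓
High-cost: 62 − 3 ≥ 126 − c, so c ≥ 126 − 59 = 67.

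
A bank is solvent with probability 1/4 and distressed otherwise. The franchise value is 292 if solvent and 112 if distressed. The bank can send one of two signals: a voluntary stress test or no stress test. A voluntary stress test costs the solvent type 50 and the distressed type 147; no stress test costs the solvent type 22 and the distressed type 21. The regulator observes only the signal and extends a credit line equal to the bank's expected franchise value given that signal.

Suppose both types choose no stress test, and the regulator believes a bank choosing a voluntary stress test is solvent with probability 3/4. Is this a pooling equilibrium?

No

At the pooled signal (no stress test) the regulator holds the prior 1/4 and pays 1/4·292 + 3/4·112 = 157. Off-path (stress test) belief 3/4 gives 3/4·292 + 1/4·112 = 247.
Solvent: no stress test gives 157 − 22 = 135; stress test gives 247 − 50 = 197. Deviates. ✗
Distressed: no stress test gives 157 − 21 = 136; stress test gives 247 − 147 = 100. Stays. ✓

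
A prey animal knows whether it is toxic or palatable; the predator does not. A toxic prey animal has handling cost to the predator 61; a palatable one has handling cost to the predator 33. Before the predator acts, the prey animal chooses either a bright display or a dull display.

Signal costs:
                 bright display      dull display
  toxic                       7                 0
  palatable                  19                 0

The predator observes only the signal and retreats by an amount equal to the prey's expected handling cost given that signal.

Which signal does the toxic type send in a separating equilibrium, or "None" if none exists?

Try toxic → bright display, palatable → dull display:
  Under separation the predator infers type exactly: bright display → toxic (pays 61), dull display → palatable (pays 33).
  Toxic: bright display gives 61 − 7 = 54; dull display gives 33 − 0 = 33. No deviation. ✓
  Palatable: dull display gives 33 − 0 = 33; bright display gives 61 − 19 = 42. Would deviate. ✗
Try toxic → dull display, palatable → bright display:
  Under separation the predator infers type exactly: dull display → toxic (pays 61), bright display → palatable (pays 33).
  Toxic: dull display gives 61 − 0 = 61; bright display gives 33 − 7 = 26. No deviation. ✓
  Palatable: bright display gives 33 − 19 = 14; dull display gives 61 − 0 = 61. Would deviate. ✗
Neither assignment is incentive-compatible.

None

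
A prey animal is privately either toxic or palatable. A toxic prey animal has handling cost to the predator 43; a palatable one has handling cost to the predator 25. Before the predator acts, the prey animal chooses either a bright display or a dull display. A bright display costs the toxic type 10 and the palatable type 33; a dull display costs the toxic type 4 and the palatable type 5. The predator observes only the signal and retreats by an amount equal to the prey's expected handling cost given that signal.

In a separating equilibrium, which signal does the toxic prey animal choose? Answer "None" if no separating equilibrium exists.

bright display

Try toxic → bright display, palatable → dull display:
  Under separation the predator infers type exactly: bright display → toxic (pays 43), dull display → palatable (pays 25).
  Toxic: bright display gives 43 − 10 = 33; dull display gives 25 − 4 = 21. No deviation. ✓
  Palatable: dull display gives 25 − 5 = 20; bright display gives 43 − 33 = 10. No deviation. ✓
Both hold — the toxic type sends bright display.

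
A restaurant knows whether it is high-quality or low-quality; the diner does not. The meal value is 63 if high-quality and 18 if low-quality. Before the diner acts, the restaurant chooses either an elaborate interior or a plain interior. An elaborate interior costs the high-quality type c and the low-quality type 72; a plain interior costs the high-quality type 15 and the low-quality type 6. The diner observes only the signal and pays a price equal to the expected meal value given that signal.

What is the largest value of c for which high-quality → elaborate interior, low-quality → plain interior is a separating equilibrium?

Under separation: elaborate interior → high-quality (pays 63); plain interior → low-quality (pays 18).
Low-quality: 18 − 6 = 12 ≥ 63 − 72 = -9. Holds regardless of c. ✓
High-quality: 63 − c ≥ 18 − 15, so c ≤ 63 − 3 = 60.

60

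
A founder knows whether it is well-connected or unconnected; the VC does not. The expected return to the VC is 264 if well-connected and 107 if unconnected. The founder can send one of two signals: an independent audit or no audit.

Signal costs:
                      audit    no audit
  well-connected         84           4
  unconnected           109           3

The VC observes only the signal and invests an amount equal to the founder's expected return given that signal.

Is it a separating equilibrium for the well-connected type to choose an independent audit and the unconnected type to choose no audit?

No

Under separation the VC infers type exactly: audit → well-connected (pays 264), no audit → unconnected (pays 107).
Well-connected: audit gives 264 − 84 = 180; no audit gives 107 − 4 = 103. No deviation. ✓
Unconnected: no audit gives 107 − 3 = 104; audit gives 264 − 109 = 155. Would deviate. ✗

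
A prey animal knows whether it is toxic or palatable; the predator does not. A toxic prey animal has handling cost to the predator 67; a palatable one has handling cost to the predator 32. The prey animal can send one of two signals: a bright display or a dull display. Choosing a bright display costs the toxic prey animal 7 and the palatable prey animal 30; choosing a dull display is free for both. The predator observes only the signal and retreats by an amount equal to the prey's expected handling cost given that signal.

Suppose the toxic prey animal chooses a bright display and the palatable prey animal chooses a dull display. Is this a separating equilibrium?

No

Under separation the predator infers type exactly: bright display → toxic (pays 67), dull display → palatable (pays 32).
Toxic: bright display gives 67 − 7 = 60; dull display gives 32 − 0 = 32. No deviation. ✓
Palatable: dull display gives 32 − 0 = 32; bright display gives 67 − 30 = 37. Would deviate. ✗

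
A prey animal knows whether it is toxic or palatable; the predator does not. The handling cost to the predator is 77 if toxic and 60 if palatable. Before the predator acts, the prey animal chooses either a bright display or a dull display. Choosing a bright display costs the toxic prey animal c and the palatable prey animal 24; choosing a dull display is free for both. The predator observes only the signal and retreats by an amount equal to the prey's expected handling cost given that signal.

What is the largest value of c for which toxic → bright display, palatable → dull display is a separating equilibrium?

17

Under separation: bright display → toxic (pays 77); dull display → palatable (pays 60).
Palatable: 60 − 0 = 60 ≥ 77 − 24 = 53. Holds regardless of c. ✓
Toxic: 77 − c ≥ 60 − 0, so c ≤ 77 − 60 = 17.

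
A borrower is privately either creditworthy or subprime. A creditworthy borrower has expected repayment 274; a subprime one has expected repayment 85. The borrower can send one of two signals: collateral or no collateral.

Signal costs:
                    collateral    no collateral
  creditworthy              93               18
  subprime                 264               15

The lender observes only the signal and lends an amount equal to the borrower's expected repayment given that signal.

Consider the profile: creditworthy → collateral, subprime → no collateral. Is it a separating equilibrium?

Yes

If types separate, collateral earns payment 274 and no collateral earns 85.
Creditworthy: collateral gives 274 − 93 = 181; no collateral gives 85 − 18 = 67. No deviation. ✓
Subprime: no collateral gives 85 − 15 = 70; collateral gives 274 − 264 = 10. No deviation. ✓
Neither type gains from mimicking the other.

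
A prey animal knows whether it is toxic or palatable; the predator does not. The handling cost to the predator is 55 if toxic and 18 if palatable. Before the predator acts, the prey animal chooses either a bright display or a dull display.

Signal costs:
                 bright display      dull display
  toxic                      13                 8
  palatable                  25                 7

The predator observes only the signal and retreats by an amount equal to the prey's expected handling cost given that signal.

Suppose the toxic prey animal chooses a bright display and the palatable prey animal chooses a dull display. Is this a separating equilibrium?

If types separate, bright display earns payment 55 and dull display earns 18.
Toxic: bright display gives 55 − 13 = 42; dull display gives 18 − 8 = 10. No deviation. ✓
Palatable: dull display gives 18 − 7 = 11; bright display gives 55 − 25 = 30. Would deviate. ✗

No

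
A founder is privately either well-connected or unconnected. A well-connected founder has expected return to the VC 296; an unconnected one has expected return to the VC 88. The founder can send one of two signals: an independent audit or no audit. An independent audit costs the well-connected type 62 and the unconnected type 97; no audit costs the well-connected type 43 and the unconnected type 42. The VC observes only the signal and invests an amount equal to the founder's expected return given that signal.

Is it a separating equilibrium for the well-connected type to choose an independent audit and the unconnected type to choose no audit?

No

If types separate, audit earns payment 296 and no audit earns 88.
Well-connected: audit gives 296 − 62 = 234; no audit gives 88 − 43 = 45. No deviation. ✓
Unconnected: no audit gives 88 − 42 = 46; audit gives 296 − 97 = 199. Would deviate. ✗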